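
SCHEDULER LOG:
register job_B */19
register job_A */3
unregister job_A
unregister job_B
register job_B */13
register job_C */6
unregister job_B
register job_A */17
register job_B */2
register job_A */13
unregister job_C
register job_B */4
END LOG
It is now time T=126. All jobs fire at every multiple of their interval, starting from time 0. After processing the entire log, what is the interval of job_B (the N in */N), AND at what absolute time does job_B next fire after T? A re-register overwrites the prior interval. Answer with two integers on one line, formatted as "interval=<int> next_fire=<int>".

Answer: interval=4 next_fire=128

Derivation:
Op 1: register job_B */19 -> active={job_B:*/19}
Op 2: register job_A */3 -> active={job_A:*/3, job_B:*/19}
Op 3: unregister job_A -> active={job_B:*/19}
Op 4: unregister job_B -> active={}
Op 5: register job_B */13 -> active={job_B:*/13}
Op 6: register job_C */6 -> active={job_B:*/13, job_C:*/6}
Op 7: unregister job_B -> active={job_C:*/6}
Op 8: register job_A */17 -> active={job_A:*/17, job_C:*/6}
Op 9: register job_B */2 -> active={job_A:*/17, job_B:*/2, job_C:*/6}
Op 10: register job_A */13 -> active={job_A:*/13, job_B:*/2, job_C:*/6}
Op 11: unregister job_C -> active={job_A:*/13, job_B:*/2}
Op 12: register job_B */4 -> active={job_A:*/13, job_B:*/4}
Final interval of job_B = 4
Next fire of job_B after T=126: (126//4+1)*4 = 128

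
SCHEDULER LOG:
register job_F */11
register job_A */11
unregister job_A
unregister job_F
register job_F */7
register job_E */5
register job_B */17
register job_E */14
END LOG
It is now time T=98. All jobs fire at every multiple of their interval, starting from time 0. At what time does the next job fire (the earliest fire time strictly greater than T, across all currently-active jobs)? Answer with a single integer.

Answer: 102

Derivation:
Op 1: register job_F */11 -> active={job_F:*/11}
Op 2: register job_A */11 -> active={job_A:*/11, job_F:*/11}
Op 3: unregister job_A -> active={job_F:*/11}
Op 4: unregister job_F -> active={}
Op 5: register job_F */7 -> active={job_F:*/7}
Op 6: register job_E */5 -> active={job_E:*/5, job_F:*/7}
Op 7: register job_B */17 -> active={job_B:*/17, job_E:*/5, job_F:*/7}
Op 8: register job_E */14 -> active={job_B:*/17, job_E:*/14, job_F:*/7}
  job_B: interval 17, next fire after T=98 is 102
  job_E: interval 14, next fire after T=98 is 112
  job_F: interval 7, next fire after T=98 is 105
Earliest fire time = 102 (job job_B)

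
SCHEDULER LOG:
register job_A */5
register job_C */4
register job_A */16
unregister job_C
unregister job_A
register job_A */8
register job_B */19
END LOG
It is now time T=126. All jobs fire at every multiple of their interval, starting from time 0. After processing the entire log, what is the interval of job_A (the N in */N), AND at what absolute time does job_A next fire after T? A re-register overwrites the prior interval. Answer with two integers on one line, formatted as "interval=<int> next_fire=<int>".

Answer: interval=8 next_fire=128

Derivation:
Op 1: register job_A */5 -> active={job_A:*/5}
Op 2: register job_C */4 -> active={job_A:*/5, job_C:*/4}
Op 3: register job_A */16 -> active={job_A:*/16, job_C:*/4}
Op 4: unregister job_C -> active={job_A:*/16}
Op 5: unregister job_A -> active={}
Op 6: register job_A */8 -> active={job_A:*/8}
Op 7: register job_B */19 -> active={job_A:*/8, job_B:*/19}
Final interval of job_A = 8
Next fire of job_A after T=126: (126//8+1)*8 = 128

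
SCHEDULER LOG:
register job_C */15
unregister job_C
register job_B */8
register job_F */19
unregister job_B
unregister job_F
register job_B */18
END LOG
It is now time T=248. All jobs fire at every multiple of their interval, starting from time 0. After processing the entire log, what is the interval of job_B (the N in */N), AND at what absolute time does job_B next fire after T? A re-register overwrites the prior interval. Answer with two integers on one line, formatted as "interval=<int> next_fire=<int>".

Answer: interval=18 next_fire=252

Derivation:
Op 1: register job_C */15 -> active={job_C:*/15}
Op 2: unregister job_C -> active={}
Op 3: register job_B */8 -> active={job_B:*/8}
Op 4: register job_F */19 -> active={job_B:*/8, job_F:*/19}
Op 5: unregister job_B -> active={job_F:*/19}
Op 6: unregister job_F -> active={}
Op 7: register job_B */18 -> active={job_B:*/18}
Final interval of job_B = 18
Next fire of job_B after T=248: (248//18+1)*18 = 252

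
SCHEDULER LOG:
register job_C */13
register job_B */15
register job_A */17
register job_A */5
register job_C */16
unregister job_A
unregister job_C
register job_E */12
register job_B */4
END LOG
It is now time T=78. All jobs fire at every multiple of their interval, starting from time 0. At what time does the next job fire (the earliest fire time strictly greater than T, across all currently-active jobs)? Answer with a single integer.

Op 1: register job_C */13 -> active={job_C:*/13}
Op 2: register job_B */15 -> active={job_B:*/15, job_C:*/13}
Op 3: register job_A */17 -> active={job_A:*/17, job_B:*/15, job_C:*/13}
Op 4: register job_A */5 -> active={job_A:*/5, job_B:*/15, job_C:*/13}
Op 5: register job_C */16 -> active={job_A:*/5, job_B:*/15, job_C:*/16}
Op 6: unregister job_A -> active={job_B:*/15, job_C:*/16}
Op 7: unregister job_C -> active={job_B:*/15}
Op 8: register job_E */12 -> active={job_B:*/15, job_E:*/12}
Op 9: register job_B */4 -> active={job_B:*/4, job_E:*/12}
  job_B: interval 4, next fire after T=78 is 80
  job_E: interval 12, next fire after T=78 is 84
Earliest fire time = 80 (job job_B)

Answer: 80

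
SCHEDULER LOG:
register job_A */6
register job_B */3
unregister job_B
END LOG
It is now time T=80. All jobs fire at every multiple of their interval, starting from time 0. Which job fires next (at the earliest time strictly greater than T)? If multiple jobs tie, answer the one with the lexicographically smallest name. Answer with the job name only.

Op 1: register job_A */6 -> active={job_A:*/6}
Op 2: register job_B */3 -> active={job_A:*/6, job_B:*/3}
Op 3: unregister job_B -> active={job_A:*/6}
  job_A: interval 6, next fire after T=80 is 84
Earliest = 84, winner (lex tiebreak) = job_A

Answer: job_A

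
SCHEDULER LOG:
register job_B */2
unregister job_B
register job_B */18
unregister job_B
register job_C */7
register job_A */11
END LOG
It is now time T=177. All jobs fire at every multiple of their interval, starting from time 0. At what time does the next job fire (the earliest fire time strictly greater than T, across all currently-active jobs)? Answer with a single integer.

Op 1: register job_B */2 -> active={job_B:*/2}
Op 2: unregister job_B -> active={}
Op 3: register job_B */18 -> active={job_B:*/18}
Op 4: unregister job_B -> active={}
Op 5: register job_C */7 -> active={job_C:*/7}
Op 6: register job_A */11 -> active={job_A:*/11, job_C:*/7}
  job_A: interval 11, next fire after T=177 is 187
  job_C: interval 7, next fire after T=177 is 182
Earliest fire time = 182 (job job_C)

Answer: 182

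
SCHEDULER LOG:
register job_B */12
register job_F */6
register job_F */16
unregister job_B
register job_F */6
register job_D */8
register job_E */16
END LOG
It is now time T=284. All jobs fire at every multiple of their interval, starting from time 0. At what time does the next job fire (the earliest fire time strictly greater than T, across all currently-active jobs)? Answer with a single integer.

Op 1: register job_B */12 -> active={job_B:*/12}
Op 2: register job_F */6 -> active={job_B:*/12, job_F:*/6}
Op 3: register job_F */16 -> active={job_B:*/12, job_F:*/16}
Op 4: unregister job_B -> active={job_F:*/16}
Op 5: register job_F */6 -> active={job_F:*/6}
Op 6: register job_D */8 -> active={job_D:*/8, job_F:*/6}
Op 7: register job_E */16 -> active={job_D:*/8, job_E:*/16, job_F:*/6}
  job_D: interval 8, next fire after T=284 is 288
  job_E: interval 16, next fire after T=284 is 288
  job_F: interval 6, next fire after T=284 is 288
Earliest fire time = 288 (job job_D)

Answer: 288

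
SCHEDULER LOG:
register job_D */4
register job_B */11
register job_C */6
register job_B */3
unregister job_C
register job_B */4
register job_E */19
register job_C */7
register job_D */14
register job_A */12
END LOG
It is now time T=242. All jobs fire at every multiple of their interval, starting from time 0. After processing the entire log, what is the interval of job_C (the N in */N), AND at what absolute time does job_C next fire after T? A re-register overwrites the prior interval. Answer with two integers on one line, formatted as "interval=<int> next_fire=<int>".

Answer: interval=7 next_fire=245

Derivation:
Op 1: register job_D */4 -> active={job_D:*/4}
Op 2: register job_B */11 -> active={job_B:*/11, job_D:*/4}
Op 3: register job_C */6 -> active={job_B:*/11, job_C:*/6, job_D:*/4}
Op 4: register job_B */3 -> active={job_B:*/3, job_C:*/6, job_D:*/4}
Op 5: unregister job_C -> active={job_B:*/3, job_D:*/4}
Op 6: register job_B */4 -> active={job_B:*/4, job_D:*/4}
Op 7: register job_E */19 -> active={job_B:*/4, job_D:*/4, job_E:*/19}
Op 8: register job_C */7 -> active={job_B:*/4, job_C:*/7, job_D:*/4, job_E:*/19}
Op 9: register job_D */14 -> active={job_B:*/4, job_C:*/7, job_D:*/14, job_E:*/19}
Op 10: register job_A */12 -> active={job_A:*/12, job_B:*/4, job_C:*/7, job_D:*/14, job_E:*/19}
Final interval of job_C = 7
Next fire of job_C after T=242: (242//7+1)*7 = 245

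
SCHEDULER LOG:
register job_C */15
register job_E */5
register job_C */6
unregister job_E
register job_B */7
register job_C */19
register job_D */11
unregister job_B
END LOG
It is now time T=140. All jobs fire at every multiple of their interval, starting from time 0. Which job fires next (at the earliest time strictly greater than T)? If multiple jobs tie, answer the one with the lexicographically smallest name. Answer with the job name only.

Answer: job_D

Derivation:
Op 1: register job_C */15 -> active={job_C:*/15}
Op 2: register job_E */5 -> active={job_C:*/15, job_E:*/5}
Op 3: register job_C */6 -> active={job_C:*/6, job_E:*/5}
Op 4: unregister job_E -> active={job_C:*/6}
Op 5: register job_B */7 -> active={job_B:*/7, job_C:*/6}
Op 6: register job_C */19 -> active={job_B:*/7, job_C:*/19}
Op 7: register job_D */11 -> active={job_B:*/7, job_C:*/19, job_D:*/11}
Op 8: unregister job_B -> active={job_C:*/19, job_D:*/11}
  job_C: interval 19, next fire after T=140 is 152
  job_D: interval 11, next fire after T=140 is 143
Earliest = 143, winner (lex tiebreak) = job_D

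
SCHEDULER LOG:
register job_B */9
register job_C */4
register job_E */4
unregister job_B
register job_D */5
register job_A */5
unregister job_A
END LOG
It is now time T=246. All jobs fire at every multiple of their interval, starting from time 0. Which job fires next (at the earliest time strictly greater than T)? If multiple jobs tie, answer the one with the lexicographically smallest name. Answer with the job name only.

Answer: job_C

Derivation:
Op 1: register job_B */9 -> active={job_B:*/9}
Op 2: register job_C */4 -> active={job_B:*/9, job_C:*/4}
Op 3: register job_E */4 -> active={job_B:*/9, job_C:*/4, job_E:*/4}
Op 4: unregister job_B -> active={job_C:*/4, job_E:*/4}
Op 5: register job_D */5 -> active={job_C:*/4, job_D:*/5, job_E:*/4}
Op 6: register job_A */5 -> active={job_A:*/5, job_C:*/4, job_D:*/5, job_E:*/4}
Op 7: unregister job_A -> active={job_C:*/4, job_D:*/5, job_E:*/4}
  job_C: interval 4, next fire after T=246 is 248
  job_D: interval 5, next fire after T=246 is 250
  job_E: interval 4, next fire after T=246 is 248
Earliest = 248, winner (lex tiebreak) = job_C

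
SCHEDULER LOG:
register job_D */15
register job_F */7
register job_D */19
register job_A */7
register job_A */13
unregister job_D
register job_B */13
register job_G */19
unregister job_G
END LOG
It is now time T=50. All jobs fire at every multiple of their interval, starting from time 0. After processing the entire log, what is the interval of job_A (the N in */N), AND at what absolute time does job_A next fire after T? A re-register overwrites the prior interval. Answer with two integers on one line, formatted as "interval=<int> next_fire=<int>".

Answer: interval=13 next_fire=52

Derivation:
Op 1: register job_D */15 -> active={job_D:*/15}
Op 2: register job_F */7 -> active={job_D:*/15, job_F:*/7}
Op 3: register job_D */19 -> active={job_D:*/19, job_F:*/7}
Op 4: register job_A */7 -> active={job_A:*/7, job_D:*/19, job_F:*/7}
Op 5: register job_A */13 -> active={job_A:*/13, job_D:*/19, job_F:*/7}
Op 6: unregister job_D -> active={job_A:*/13, job_F:*/7}
Op 7: register job_B */13 -> active={job_A:*/13, job_B:*/13, job_F:*/7}
Op 8: register job_G */19 -> active={job_A:*/13, job_B:*/13, job_F:*/7, job_G:*/19}
Op 9: unregister job_G -> active={job_A:*/13, job_B:*/13, job_F:*/7}
Final interval of job_A = 13
Next fire of job_A after T=50: (50//13+1)*13 = 52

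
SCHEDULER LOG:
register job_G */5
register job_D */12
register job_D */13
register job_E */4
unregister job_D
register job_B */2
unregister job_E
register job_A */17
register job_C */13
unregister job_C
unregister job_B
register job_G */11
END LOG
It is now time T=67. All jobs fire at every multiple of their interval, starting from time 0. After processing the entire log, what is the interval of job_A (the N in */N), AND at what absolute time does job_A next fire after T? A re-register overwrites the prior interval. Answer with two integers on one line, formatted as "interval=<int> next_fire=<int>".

Answer: interval=17 next_fire=68

Derivation:
Op 1: register job_G */5 -> active={job_G:*/5}
Op 2: register job_D */12 -> active={job_D:*/12, job_G:*/5}
Op 3: register job_D */13 -> active={job_D:*/13, job_G:*/5}
Op 4: register job_E */4 -> active={job_D:*/13, job_E:*/4, job_G:*/5}
Op 5: unregister job_D -> active={job_E:*/4, job_G:*/5}
Op 6: register job_B */2 -> active={job_B:*/2, job_E:*/4, job_G:*/5}
Op 7: unregister job_E -> active={job_B:*/2, job_G:*/5}
Op 8: register job_A */17 -> active={job_A:*/17, job_B:*/2, job_G:*/5}
Op 9: register job_C */13 -> active={job_A:*/17, job_B:*/2, job_C:*/13, job_G:*/5}
Op 10: unregister job_C -> active={job_A:*/17, job_B:*/2, job_G:*/5}
Op 11: unregister job_B -> active={job_A:*/17, job_G:*/5}
Op 12: register job_G */11 -> active={job_A:*/17, job_G:*/11}
Final interval of job_A = 17
Next fire of job_A after T=67: (67//17+1)*17 = 68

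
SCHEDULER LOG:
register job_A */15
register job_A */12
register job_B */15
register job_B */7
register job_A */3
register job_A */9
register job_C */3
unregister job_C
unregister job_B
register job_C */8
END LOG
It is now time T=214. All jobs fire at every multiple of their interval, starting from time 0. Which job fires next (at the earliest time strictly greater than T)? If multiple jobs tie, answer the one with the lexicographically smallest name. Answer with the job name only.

Answer: job_A

Derivation:
Op 1: register job_A */15 -> active={job_A:*/15}
Op 2: register job_A */12 -> active={job_A:*/12}
Op 3: register job_B */15 -> active={job_A:*/12, job_B:*/15}
Op 4: register job_B */7 -> active={job_A:*/12, job_B:*/7}
Op 5: register job_A */3 -> active={job_A:*/3, job_B:*/7}
Op 6: register job_A */9 -> active={job_A:*/9, job_B:*/7}
Op 7: register job_C */3 -> active={job_A:*/9, job_B:*/7, job_C:*/3}
Op 8: unregister job_C -> active={job_A:*/9, job_B:*/7}
Op 9: unregister job_B -> active={job_A:*/9}
Op 10: register job_C */8 -> active={job_A:*/9, job_C:*/8}
  job_A: interval 9, next fire after T=214 is 216
  job_C: interval 8, next fire after T=214 is 216
Earliest = 216, winner (lex tiebreak) = job_A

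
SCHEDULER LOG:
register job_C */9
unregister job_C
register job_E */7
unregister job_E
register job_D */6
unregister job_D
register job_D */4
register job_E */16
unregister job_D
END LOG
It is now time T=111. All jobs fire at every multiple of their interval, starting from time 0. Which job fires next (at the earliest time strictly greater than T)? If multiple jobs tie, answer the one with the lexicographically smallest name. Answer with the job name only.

Answer: job_E

Derivation:
Op 1: register job_C */9 -> active={job_C:*/9}
Op 2: unregister job_C -> active={}
Op 3: register job_E */7 -> active={job_E:*/7}
Op 4: unregister job_E -> active={}
Op 5: register job_D */6 -> active={job_D:*/6}
Op 6: unregister job_D -> active={}
Op 7: register job_D */4 -> active={job_D:*/4}
Op 8: register job_E */16 -> active={job_D:*/4, job_E:*/16}
Op 9: unregister job_D -> active={job_E:*/16}
  job_E: interval 16, next fire after T=111 is 112
Earliest = 112, winner (lex tiebreak) = job_E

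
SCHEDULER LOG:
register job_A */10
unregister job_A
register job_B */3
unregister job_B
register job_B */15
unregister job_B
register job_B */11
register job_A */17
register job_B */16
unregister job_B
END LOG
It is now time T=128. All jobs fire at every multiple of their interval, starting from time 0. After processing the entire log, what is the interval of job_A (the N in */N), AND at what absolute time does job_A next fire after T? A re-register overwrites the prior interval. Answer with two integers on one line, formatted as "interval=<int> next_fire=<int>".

Answer: interval=17 next_fire=136

Derivation:
Op 1: register job_A */10 -> active={job_A:*/10}
Op 2: unregister job_A -> active={}
Op 3: register job_B */3 -> active={job_B:*/3}
Op 4: unregister job_B -> active={}
Op 5: register job_B */15 -> active={job_B:*/15}
Op 6: unregister job_B -> active={}
Op 7: register job_B */11 -> active={job_B:*/11}
Op 8: register job_A */17 -> active={job_A:*/17, job_B:*/11}
Op 9: register job_B */16 -> active={job_A:*/17, job_B:*/16}
Op 10: unregister job_B -> active={job_A:*/17}
Final interval of job_A = 17
Next fire of job_A after T=128: (128//17+1)*17 = 136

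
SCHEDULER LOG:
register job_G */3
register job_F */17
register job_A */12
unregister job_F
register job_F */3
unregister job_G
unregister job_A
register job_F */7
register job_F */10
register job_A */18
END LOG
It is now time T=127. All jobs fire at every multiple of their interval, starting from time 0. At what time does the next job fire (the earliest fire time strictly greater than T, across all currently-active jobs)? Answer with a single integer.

Op 1: register job_G */3 -> active={job_G:*/3}
Op 2: register job_F */17 -> active={job_F:*/17, job_G:*/3}
Op 3: register job_A */12 -> active={job_A:*/12, job_F:*/17, job_G:*/3}
Op 4: unregister job_F -> active={job_A:*/12, job_G:*/3}
Op 5: register job_F */3 -> active={job_A:*/12, job_F:*/3, job_G:*/3}
Op 6: unregister job_G -> active={job_A:*/12, job_F:*/3}
Op 7: unregister job_A -> active={job_F:*/3}
Op 8: register job_F */7 -> active={job_F:*/7}
Op 9: register job_F */10 -> active={job_F:*/10}
Op 10: register job_A */18 -> active={job_A:*/18, job_F:*/10}
  job_A: interval 18, next fire after T=127 is 144
  job_F: interval 10, next fire after T=127 is 130
Earliest fire time = 130 (job job_F)

Answer: 130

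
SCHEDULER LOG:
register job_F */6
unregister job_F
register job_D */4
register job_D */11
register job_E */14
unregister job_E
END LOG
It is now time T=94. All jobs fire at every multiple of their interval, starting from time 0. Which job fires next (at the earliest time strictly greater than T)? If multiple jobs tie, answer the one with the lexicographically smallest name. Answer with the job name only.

Op 1: register job_F */6 -> active={job_F:*/6}
Op 2: unregister job_F -> active={}
Op 3: register job_D */4 -> active={job_D:*/4}
Op 4: register job_D */11 -> active={job_D:*/11}
Op 5: register job_E */14 -> active={job_D:*/11, job_E:*/14}
Op 6: unregister job_E -> active={job_D:*/11}
  job_D: interval 11, next fire after T=94 is 99
Earliest = 99, winner (lex tiebreak) = job_D

Answer: job_D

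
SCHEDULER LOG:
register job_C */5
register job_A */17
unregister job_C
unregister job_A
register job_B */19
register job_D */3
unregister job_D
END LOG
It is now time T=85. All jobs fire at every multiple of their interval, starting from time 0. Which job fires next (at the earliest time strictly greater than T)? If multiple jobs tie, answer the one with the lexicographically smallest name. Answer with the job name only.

Answer: job_B

Derivation:
Op 1: register job_C */5 -> active={job_C:*/5}
Op 2: register job_A */17 -> active={job_A:*/17, job_C:*/5}
Op 3: unregister job_C -> active={job_A:*/17}
Op 4: unregister job_A -> active={}
Op 5: register job_B */19 -> active={job_B:*/19}
Op 6: register job_D */3 -> active={job_B:*/19, job_D:*/3}
Op 7: unregister job_D -> active={job_B:*/19}
  job_B: interval 19, next fire after T=85 is 95
Earliest = 95, winner (lex tiebreak) = job_B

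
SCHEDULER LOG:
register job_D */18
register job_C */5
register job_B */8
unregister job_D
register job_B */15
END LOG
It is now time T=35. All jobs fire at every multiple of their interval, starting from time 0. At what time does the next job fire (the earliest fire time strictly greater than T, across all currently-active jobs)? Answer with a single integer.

Op 1: register job_D */18 -> active={job_D:*/18}
Op 2: register job_C */5 -> active={job_C:*/5, job_D:*/18}
Op 3: register job_B */8 -> active={job_B:*/8, job_C:*/5, job_D:*/18}
Op 4: unregister job_D -> active={job_B:*/8, job_C:*/5}
Op 5: register job_B */15 -> active={job_B:*/15, job_C:*/5}
  job_B: interval 15, next fire after T=35 is 45
  job_C: interval 5, next fire after T=35 is 40
Earliest fire time = 40 (job job_C)

Answer: 40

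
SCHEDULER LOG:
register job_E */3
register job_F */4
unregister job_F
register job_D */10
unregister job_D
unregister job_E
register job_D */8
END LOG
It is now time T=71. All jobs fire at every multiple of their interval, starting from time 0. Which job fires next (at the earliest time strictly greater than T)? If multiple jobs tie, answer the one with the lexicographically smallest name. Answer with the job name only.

Op 1: register job_E */3 -> active={job_E:*/3}
Op 2: register job_F */4 -> active={job_E:*/3, job_F:*/4}
Op 3: unregister job_F -> active={job_E:*/3}
Op 4: register job_D */10 -> active={job_D:*/10, job_E:*/3}
Op 5: unregister job_D -> active={job_E:*/3}
Op 6: unregister job_E -> active={}
Op 7: register job_D */8 -> active={job_D:*/8}
  job_D: interval 8, next fire after T=71 is 72
Earliest = 72, winner (lex tiebreak) = job_D

Answer: job_D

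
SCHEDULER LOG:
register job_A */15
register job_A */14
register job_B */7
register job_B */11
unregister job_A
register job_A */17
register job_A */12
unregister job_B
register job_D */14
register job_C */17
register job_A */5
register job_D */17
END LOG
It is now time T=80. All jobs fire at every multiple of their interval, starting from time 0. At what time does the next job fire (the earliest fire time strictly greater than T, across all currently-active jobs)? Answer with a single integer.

Answer: 85

Derivation:
Op 1: register job_A */15 -> active={job_A:*/15}
Op 2: register job_A */14 -> active={job_A:*/14}
Op 3: register job_B */7 -> active={job_A:*/14, job_B:*/7}
Op 4: register job_B */11 -> active={job_A:*/14, job_B:*/11}
Op 5: unregister job_A -> active={job_B:*/11}
Op 6: register job_A */17 -> active={job_A:*/17, job_B:*/11}
Op 7: register job_A */12 -> active={job_A:*/12, job_B:*/11}
Op 8: unregister job_B -> active={job_A:*/12}
Op 9: register job_D */14 -> active={job_A:*/12, job_D:*/14}
Op 10: register job_C */17 -> active={job_A:*/12, job_C:*/17, job_D:*/14}
Op 11: register job_A */5 -> active={job_A:*/5, job_C:*/17, job_D:*/14}
Op 12: register job_D */17 -> active={job_A:*/5, job_C:*/17, job_D:*/17}
  job_A: interval 5, next fire after T=80 is 85
  job_C: interval 17, next fire after T=80 is 85
  job_D: interval 17, next fire after T=80 is 85
Earliest fire time = 85 (job job_A)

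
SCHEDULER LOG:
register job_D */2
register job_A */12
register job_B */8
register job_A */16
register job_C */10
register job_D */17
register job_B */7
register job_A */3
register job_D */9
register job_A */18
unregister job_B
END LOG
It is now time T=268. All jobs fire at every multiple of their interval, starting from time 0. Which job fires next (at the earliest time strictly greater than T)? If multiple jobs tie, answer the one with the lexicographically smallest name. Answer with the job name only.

Op 1: register job_D */2 -> active={job_D:*/2}
Op 2: register job_A */12 -> active={job_A:*/12, job_D:*/2}
Op 3: register job_B */8 -> active={job_A:*/12, job_B:*/8, job_D:*/2}
Op 4: register job_A */16 -> active={job_A:*/16, job_B:*/8, job_D:*/2}
Op 5: register job_C */10 -> active={job_A:*/16, job_B:*/8, job_C:*/10, job_D:*/2}
Op 6: register job_D */17 -> active={job_A:*/16, job_B:*/8, job_C:*/10, job_D:*/17}
Op 7: register job_B */7 -> active={job_A:*/16, job_B:*/7, job_C:*/10, job_D:*/17}
Op 8: register job_A */3 -> active={job_A:*/3, job_B:*/7, job_C:*/10, job_D:*/17}
Op 9: register job_D */9 -> active={job_A:*/3, job_B:*/7, job_C:*/10, job_D:*/9}
Op 10: register job_A */18 -> active={job_A:*/18, job_B:*/7, job_C:*/10, job_D:*/9}
Op 11: unregister job_B -> active={job_A:*/18, job_C:*/10, job_D:*/9}
  job_A: interval 18, next fire after T=268 is 270
  job_C: interval 10, next fire after T=268 is 270
  job_D: interval 9, next fire after T=268 is 270
Earliest = 270, winner (lex tiebreak) = job_A

Answer: job_A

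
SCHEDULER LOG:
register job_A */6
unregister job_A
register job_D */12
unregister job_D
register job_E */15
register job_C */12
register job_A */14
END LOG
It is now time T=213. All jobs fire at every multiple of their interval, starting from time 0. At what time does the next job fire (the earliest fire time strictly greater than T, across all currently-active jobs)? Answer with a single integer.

Op 1: register job_A */6 -> active={job_A:*/6}
Op 2: unregister job_A -> active={}
Op 3: register job_D */12 -> active={job_D:*/12}
Op 4: unregister job_D -> active={}
Op 5: register job_E */15 -> active={job_E:*/15}
Op 6: register job_C */12 -> active={job_C:*/12, job_E:*/15}
Op 7: register job_A */14 -> active={job_A:*/14, job_C:*/12, job_E:*/15}
  job_A: interval 14, next fire after T=213 is 224
  job_C: interval 12, next fire after T=213 is 216
  job_E: interval 15, next fire after T=213 is 225
Earliest fire time = 216 (job job_C)

Answer: 216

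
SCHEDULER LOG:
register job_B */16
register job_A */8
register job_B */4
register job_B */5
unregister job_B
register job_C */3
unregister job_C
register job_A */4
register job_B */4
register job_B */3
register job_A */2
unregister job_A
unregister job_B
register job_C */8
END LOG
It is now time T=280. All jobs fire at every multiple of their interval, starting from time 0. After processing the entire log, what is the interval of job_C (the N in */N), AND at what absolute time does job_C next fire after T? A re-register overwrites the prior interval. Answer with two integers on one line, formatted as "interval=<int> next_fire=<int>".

Op 1: register job_B */16 -> active={job_B:*/16}
Op 2: register job_A */8 -> active={job_A:*/8, job_B:*/16}
Op 3: register job_B */4 -> active={job_A:*/8, job_B:*/4}
Op 4: register job_B */5 -> active={job_A:*/8, job_B:*/5}
Op 5: unregister job_B -> active={job_A:*/8}
Op 6: register job_C */3 -> active={job_A:*/8, job_C:*/3}
Op 7: unregister job_C -> active={job_A:*/8}
Op 8: register job_A */4 -> active={job_A:*/4}
Op 9: register job_B */4 -> active={job_A:*/4, job_B:*/4}
Op 10: register job_B */3 -> active={job_A:*/4, job_B:*/3}
Op 11: register job_A */2 -> active={job_A:*/2, job_B:*/3}
Op 12: unregister job_A -> active={job_B:*/3}
Op 13: unregister job_B -> active={}
Op 14: register job_C */8 -> active={job_C:*/8}
Final interval of job_C = 8
Next fire of job_C after T=280: (280//8+1)*8 = 288

Answer: interval=8 next_fire=288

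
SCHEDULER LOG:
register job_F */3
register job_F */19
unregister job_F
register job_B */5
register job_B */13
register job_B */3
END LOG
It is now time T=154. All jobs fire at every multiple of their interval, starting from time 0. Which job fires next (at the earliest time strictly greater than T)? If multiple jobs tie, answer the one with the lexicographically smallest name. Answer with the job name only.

Answer: job_B

Derivation:
Op 1: register job_F */3 -> active={job_F:*/3}
Op 2: register job_F */19 -> active={job_F:*/19}
Op 3: unregister job_F -> active={}
Op 4: register job_B */5 -> active={job_B:*/5}
Op 5: register job_B */13 -> active={job_B:*/13}
Op 6: register job_B */3 -> active={job_B:*/3}
  job_B: interval 3, next fire after T=154 is 156
Earliest = 156, winner (lex tiebreak) = job_B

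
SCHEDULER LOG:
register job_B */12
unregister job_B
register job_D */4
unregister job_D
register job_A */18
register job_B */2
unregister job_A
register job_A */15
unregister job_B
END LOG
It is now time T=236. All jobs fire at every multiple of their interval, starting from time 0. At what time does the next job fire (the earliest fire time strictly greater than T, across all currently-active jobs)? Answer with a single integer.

Op 1: register job_B */12 -> active={job_B:*/12}
Op 2: unregister job_B -> active={}
Op 3: register job_D */4 -> active={job_D:*/4}
Op 4: unregister job_D -> active={}
Op 5: register job_A */18 -> active={job_A:*/18}
Op 6: register job_B */2 -> active={job_A:*/18, job_B:*/2}
Op 7: unregister job_A -> active={job_B:*/2}
Op 8: register job_A */15 -> active={job_A:*/15, job_B:*/2}
Op 9: unregister job_B -> active={job_A:*/15}
  job_A: interval 15, next fire after T=236 is 240
Earliest fire time = 240 (job job_A)

Answer: 240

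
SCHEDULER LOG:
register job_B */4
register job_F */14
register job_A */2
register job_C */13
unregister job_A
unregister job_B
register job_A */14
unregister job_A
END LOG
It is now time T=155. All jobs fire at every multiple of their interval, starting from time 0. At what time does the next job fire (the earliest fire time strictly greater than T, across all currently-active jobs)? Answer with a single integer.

Answer: 156

Derivation:
Op 1: register job_B */4 -> active={job_B:*/4}
Op 2: register job_F */14 -> active={job_B:*/4, job_F:*/14}
Op 3: register job_A */2 -> active={job_A:*/2, job_B:*/4, job_F:*/14}
Op 4: register job_C */13 -> active={job_A:*/2, job_B:*/4, job_C:*/13, job_F:*/14}
Op 5: unregister job_A -> active={job_B:*/4, job_C:*/13, job_F:*/14}
Op 6: unregister job_B -> active={job_C:*/13, job_F:*/14}
Op 7: register job_A */14 -> active={job_A:*/14, job_C:*/13, job_F:*/14}
Op 8: unregister job_A -> active={job_C:*/13, job_F:*/14}
  job_C: interval 13, next fire after T=155 is 156
  job_F: interval 14, next fire after T=155 is 168
Earliest fire time = 156 (job job_C)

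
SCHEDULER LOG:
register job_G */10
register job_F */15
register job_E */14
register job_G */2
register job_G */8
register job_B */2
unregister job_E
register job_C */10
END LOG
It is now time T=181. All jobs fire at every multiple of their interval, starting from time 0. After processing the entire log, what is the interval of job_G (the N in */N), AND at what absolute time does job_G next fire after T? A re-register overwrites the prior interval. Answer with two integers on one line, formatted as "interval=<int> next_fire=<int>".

Answer: interval=8 next_fire=184

Derivation:
Op 1: register job_G */10 -> active={job_G:*/10}
Op 2: register job_F */15 -> active={job_F:*/15, job_G:*/10}
Op 3: register job_E */14 -> active={job_E:*/14, job_F:*/15, job_G:*/10}
Op 4: register job_G */2 -> active={job_E:*/14, job_F:*/15, job_G:*/2}
Op 5: register job_G */8 -> active={job_E:*/14, job_F:*/15, job_G:*/8}
Op 6: register job_B */2 -> active={job_B:*/2, job_E:*/14, job_F:*/15, job_G:*/8}
Op 7: unregister job_E -> active={job_B:*/2, job_F:*/15, job_G:*/8}
Op 8: register job_C */10 -> active={job_B:*/2, job_C:*/10, job_F:*/15, job_G:*/8}
Final interval of job_G = 8
Next fire of job_G after T=181: (181//8+1)*8 = 184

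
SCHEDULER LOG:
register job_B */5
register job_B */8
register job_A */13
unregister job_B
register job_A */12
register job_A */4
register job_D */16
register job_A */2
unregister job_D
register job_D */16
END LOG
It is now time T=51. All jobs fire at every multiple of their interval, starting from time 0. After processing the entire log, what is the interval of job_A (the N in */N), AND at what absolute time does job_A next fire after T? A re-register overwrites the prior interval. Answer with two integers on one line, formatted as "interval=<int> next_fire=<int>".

Op 1: register job_B */5 -> active={job_B:*/5}
Op 2: register job_B */8 -> active={job_B:*/8}
Op 3: register job_A */13 -> active={job_A:*/13, job_B:*/8}
Op 4: unregister job_B -> active={job_A:*/13}
Op 5: register job_A */12 -> active={job_A:*/12}
Op 6: register job_A */4 -> active={job_A:*/4}
Op 7: register job_D */16 -> active={job_A:*/4, job_D:*/16}
Op 8: register job_A */2 -> active={job_A:*/2, job_D:*/16}
Op 9: unregister job_D -> active={job_A:*/2}
Op 10: register job_D */16 -> active={job_A:*/2, job_D:*/16}
Final interval of job_A = 2
Next fire of job_A after T=51: (51//2+1)*2 = 52

Answer: interval=2 next_fire=52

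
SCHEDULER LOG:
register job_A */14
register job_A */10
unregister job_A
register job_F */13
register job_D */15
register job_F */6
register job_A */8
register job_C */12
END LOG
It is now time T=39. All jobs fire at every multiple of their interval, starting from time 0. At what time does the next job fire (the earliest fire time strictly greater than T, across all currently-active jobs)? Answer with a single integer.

Answer: 40

Derivation:
Op 1: register job_A */14 -> active={job_A:*/14}
Op 2: register job_A */10 -> active={job_A:*/10}
Op 3: unregister job_A -> active={}
Op 4: register job_F */13 -> active={job_F:*/13}
Op 5: register job_D */15 -> active={job_D:*/15, job_F:*/13}
Op 6: register job_F */6 -> active={job_D:*/15, job_F:*/6}
Op 7: register job_A */8 -> active={job_A:*/8, job_D:*/15, job_F:*/6}
Op 8: register job_C */12 -> active={job_A:*/8, job_C:*/12, job_D:*/15, job_F:*/6}
  job_A: interval 8, next fire after T=39 is 40
  job_C: interval 12, next fire after T=39 is 48
  job_D: interval 15, next fire after T=39 is 45
  job_F: interval 6, next fire after T=39 is 42
Earliest fire time = 40 (job job_A)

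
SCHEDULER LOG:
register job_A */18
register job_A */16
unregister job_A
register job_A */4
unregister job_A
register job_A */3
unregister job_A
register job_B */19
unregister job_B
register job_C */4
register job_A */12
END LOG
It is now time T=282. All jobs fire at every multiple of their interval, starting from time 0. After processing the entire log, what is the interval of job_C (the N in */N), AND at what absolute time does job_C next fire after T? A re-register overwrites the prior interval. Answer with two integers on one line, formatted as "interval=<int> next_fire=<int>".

Answer: interval=4 next_fire=284

Derivation:
Op 1: register job_A */18 -> active={job_A:*/18}
Op 2: register job_A */16 -> active={job_A:*/16}
Op 3: unregister job_A -> active={}
Op 4: register job_A */4 -> active={job_A:*/4}
Op 5: unregister job_A -> active={}
Op 6: register job_A */3 -> active={job_A:*/3}
Op 7: unregister job_A -> active={}
Op 8: register job_B */19 -> active={job_B:*/19}
Op 9: unregister job_B -> active={}
Op 10: register job_C */4 -> active={job_C:*/4}
Op 11: register job_A */12 -> active={job_A:*/12, job_C:*/4}
Final interval of job_C = 4
Next fire of job_C after T=282: (282//4+1)*4 = 284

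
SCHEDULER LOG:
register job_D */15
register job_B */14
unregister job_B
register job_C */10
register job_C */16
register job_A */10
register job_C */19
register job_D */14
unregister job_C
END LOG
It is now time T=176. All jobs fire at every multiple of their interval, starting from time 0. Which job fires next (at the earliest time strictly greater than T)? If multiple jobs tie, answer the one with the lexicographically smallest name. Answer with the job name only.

Answer: job_A

Derivation:
Op 1: register job_D */15 -> active={job_D:*/15}
Op 2: register job_B */14 -> active={job_B:*/14, job_D:*/15}
Op 3: unregister job_B -> active={job_D:*/15}
Op 4: register job_C */10 -> active={job_C:*/10, job_D:*/15}
Op 5: register job_C */16 -> active={job_C:*/16, job_D:*/15}
Op 6: register job_A */10 -> active={job_A:*/10, job_C:*/16, job_D:*/15}
Op 7: register job_C */19 -> active={job_A:*/10, job_C:*/19, job_D:*/15}
Op 8: register job_D */14 -> active={job_A:*/10, job_C:*/19, job_D:*/14}
Op 9: unregister job_C -> active={job_A:*/10, job_D:*/14}
  job_A: interval 10, next fire after T=176 is 180
  job_D: interval 14, next fire after T=176 is 182
Earliest = 180, winner (lex tiebreak) = job_A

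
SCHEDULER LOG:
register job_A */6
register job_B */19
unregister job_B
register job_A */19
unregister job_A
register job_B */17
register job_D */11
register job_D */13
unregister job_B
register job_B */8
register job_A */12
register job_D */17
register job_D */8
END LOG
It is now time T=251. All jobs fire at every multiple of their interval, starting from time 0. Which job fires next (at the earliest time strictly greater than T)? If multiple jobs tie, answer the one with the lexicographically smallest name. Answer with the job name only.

Answer: job_A

Derivation:
Op 1: register job_A */6 -> active={job_A:*/6}
Op 2: register job_B */19 -> active={job_A:*/6, job_B:*/19}
Op 3: unregister job_B -> active={job_A:*/6}
Op 4: register job_A */19 -> active={job_A:*/19}
Op 5: unregister job_A -> active={}
Op 6: register job_B */17 -> active={job_B:*/17}
Op 7: register job_D */11 -> active={job_B:*/17, job_D:*/11}
Op 8: register job_D */13 -> active={job_B:*/17, job_D:*/13}
Op 9: unregister job_B -> active={job_D:*/13}
Op 10: register job_B */8 -> active={job_B:*/8, job_D:*/13}
Op 11: register job_A */12 -> active={job_A:*/12, job_B:*/8, job_D:*/13}
Op 12: register job_D */17 -> active={job_A:*/12, job_B:*/8, job_D:*/17}
Op 13: register job_D */8 -> active={job_A:*/12, job_B:*/8, job_D:*/8}
  job_A: interval 12, next fire after T=251 is 252
  job_B: interval 8, next fire after T=251 is 256
  job_D: interval 8, next fire after T=251 is 256
Earliest = 252, winner (lex tiebreak) = job_A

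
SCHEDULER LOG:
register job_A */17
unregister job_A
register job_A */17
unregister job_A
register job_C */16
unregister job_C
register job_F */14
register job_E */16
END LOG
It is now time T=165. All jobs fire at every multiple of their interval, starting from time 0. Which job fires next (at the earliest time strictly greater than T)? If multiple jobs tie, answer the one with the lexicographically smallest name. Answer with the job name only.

Op 1: register job_A */17 -> active={job_A:*/17}
Op 2: unregister job_A -> active={}
Op 3: register job_A */17 -> active={job_A:*/17}
Op 4: unregister job_A -> active={}
Op 5: register job_C */16 -> active={job_C:*/16}
Op 6: unregister job_C -> active={}
Op 7: register job_F */14 -> active={job_F:*/14}
Op 8: register job_E */16 -> active={job_E:*/16, job_F:*/14}
  job_E: interval 16, next fire after T=165 is 176
  job_F: interval 14, next fire after T=165 is 168
Earliest = 168, winner (lex tiebreak) = job_F

Answer: job_F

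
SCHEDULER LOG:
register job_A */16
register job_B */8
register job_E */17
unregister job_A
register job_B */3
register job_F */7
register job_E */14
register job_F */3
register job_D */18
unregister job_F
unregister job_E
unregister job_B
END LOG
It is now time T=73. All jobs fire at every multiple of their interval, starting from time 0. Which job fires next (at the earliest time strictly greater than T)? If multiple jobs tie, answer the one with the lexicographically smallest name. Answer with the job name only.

Answer: job_D

Derivation:
Op 1: register job_A */16 -> active={job_A:*/16}
Op 2: register job_B */8 -> active={job_A:*/16, job_B:*/8}
Op 3: register job_E */17 -> active={job_A:*/16, job_B:*/8, job_E:*/17}
Op 4: unregister job_A -> active={job_B:*/8, job_E:*/17}
Op 5: register job_B */3 -> active={job_B:*/3, job_E:*/17}
Op 6: register job_F */7 -> active={job_B:*/3, job_E:*/17, job_F:*/7}
Op 7: register job_E */14 -> active={job_B:*/3, job_E:*/14, job_F:*/7}
Op 8: register job_F */3 -> active={job_B:*/3, job_E:*/14, job_F:*/3}
Op 9: register job_D */18 -> active={job_B:*/3, job_D:*/18, job_E:*/14, job_F:*/3}
Op 10: unregister job_F -> active={job_B:*/3, job_D:*/18, job_E:*/14}
Op 11: unregister job_E -> active={job_B:*/3, job_D:*/18}
Op 12: unregister job_B -> active={job_D:*/18}
  job_D: interval 18, next fire after T=73 is 90
Earliest = 90, winner (lex tiebreak) = job_D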